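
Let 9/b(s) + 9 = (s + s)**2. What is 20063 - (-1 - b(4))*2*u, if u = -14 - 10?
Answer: 1100393/55 ≈ 20007.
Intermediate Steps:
b(s) = 9/(-9 + 4*s**2) (b(s) = 9/(-9 + (s + s)**2) = 9/(-9 + (2*s)**2) = 9/(-9 + 4*s**2))
u = -24
20063 - (-1 - b(4))*2*u = 20063 - (-1 - 9/(-9 + 4*4**2))*2*(-24) = 20063 - (-1 - 9/(-9 + 4*16))*2*(-24) = 20063 - (-1 - 9/(-9 + 64))*2*(-24) = 20063 - (-1 - 9/55)*2*(-24) = 20063 - (-64/55*2)*(-24) = 20063 - (-128)*(-24)/55 = 20063 - 1*3072/55 = 20063 - 3072/55 = 1100393/55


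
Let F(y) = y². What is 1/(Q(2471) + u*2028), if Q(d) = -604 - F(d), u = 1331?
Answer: -1/3407177 ≈ -2.9350e-7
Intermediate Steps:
Q(d) = -604 - d²
1/(Q(2471) + u*2028) = 1/((-604 - 1*2471²) + 1331*2028) = 1/((-604 - 1*6105841) + 2699268) = 1/((-604 - 6105841) + 2699268) = 1/(-6106445 + 2699268) = 1/(-3407177) = -1/3407177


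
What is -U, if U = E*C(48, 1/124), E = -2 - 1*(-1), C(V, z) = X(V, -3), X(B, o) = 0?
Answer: 0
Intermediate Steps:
C(V, z) = 0
E = -1 (E = -2 + 1 = -1)
U = 0 (U = -1*0 = 0)
-U = -1*0 = 0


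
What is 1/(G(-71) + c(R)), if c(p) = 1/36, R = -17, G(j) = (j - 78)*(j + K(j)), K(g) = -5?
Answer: 36/407665 ≈ 8.8308e-5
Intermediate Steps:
G(j) = (-78 + j)*(-5 + j) (G(j) = (j - 78)*(j - 5) = (-78 + j)*(-5 + j))
c(p) = 1/36
1/(G(-71) + c(R)) = 1/((390 + (-71)² - 83*(-71)) + 1/36) = 1/((390 + 5041 + 5893) + 1/36) = 1/(11324 + 1/36) = 1/(407665/36) = 36/407665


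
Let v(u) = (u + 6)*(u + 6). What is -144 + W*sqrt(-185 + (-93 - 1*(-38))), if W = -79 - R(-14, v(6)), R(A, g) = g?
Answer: -144 - 892*I*sqrt(15) ≈ -144.0 - 3454.7*I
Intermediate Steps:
v(u) = (6 + u)**2 (v(u) = (6 + u)*(6 + u) = (6 + u)**2)
W = -223 (W = -79 - (6 + 6)**2 = -79 - 1*12**2 = -79 - 1*144 = -79 - 144 = -223)
-144 + W*sqrt(-185 + (-93 - 1*(-38))) = -144 - 223*sqrt(-185 + (-93 - 1*(-38))) = -144 - 223*sqrt(-185 + (-93 + 38)) = -144 - 223*sqrt(-185 - 55) = -144 - 892*I*sqrt(15)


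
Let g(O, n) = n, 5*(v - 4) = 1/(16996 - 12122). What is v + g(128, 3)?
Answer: 170591/24370 ≈ 7.0000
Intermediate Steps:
v = 97481/24370 (v = 4 + 1/(5*(16996 - 12122)) = 4 + (⅕)/4874 = 4 + (⅕)*(1/4874) = 4 + 1/24370 = 97481/24370 ≈ 4.0000)
v + g(128, 3) = 97481/24370 + 3 = 170591/24370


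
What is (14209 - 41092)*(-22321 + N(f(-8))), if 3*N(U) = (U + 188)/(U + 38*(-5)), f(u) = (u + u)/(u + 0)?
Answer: 56406062937/94 ≈ 6.0006e+8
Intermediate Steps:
f(u) = 2 (f(u) = (2*u)/u = 2)
N(U) = (188 + U)/(3*(-190 + U)) (N(U) = ((U + 188)/(U + 38*(-5)))/3 = ((188 + U)/(U - 190))/3 = ((188 + U)/(-190 + U))/3 = (188 + U)/(3*(-190 + U)))
(14209 - 41092)*(-22321 + N(f(-8))) = (14209 - 41092)*(-22321 + (188 + 2)/(3*(-190 + 2))) = -26883*(-22321 + (⅓)*190/(-188)) = -26883*(-22321 + (⅓)*(-1/188)*190) = -26883*(-22321 - 95/282) = -26883*(-6294617/282) = 56406062937/94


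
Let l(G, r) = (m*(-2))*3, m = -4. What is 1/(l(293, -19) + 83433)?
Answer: 1/83457 ≈ 1.1982e-5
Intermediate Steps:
l(G, r) = 24 (l(G, r) = -4*(-2)*3 = 8*3 = 24)
1/(l(293, -19) + 83433) = 1/(24 + 83433) = 1/83457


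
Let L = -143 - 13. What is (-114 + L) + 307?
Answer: 37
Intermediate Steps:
L = -156
(-114 + L) + 307 = (-114 - 156) + 307 = -270 + 307 = 37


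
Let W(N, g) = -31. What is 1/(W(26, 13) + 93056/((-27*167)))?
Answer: -4509/232835 ≈ -0.019366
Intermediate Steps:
1/(W(26, 13) + 93056/((-27*167))) = 1/(-31 + 93056/((-27*167))) = 1/(-31 + 93056/(-4509)) = 1/(-31 + 93056*(-1/4509)) = 1/(-31 - 93056/4509) = 1/(-232835/4509) = -4509/232835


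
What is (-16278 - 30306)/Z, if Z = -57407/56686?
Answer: 377237232/8201 ≈ 45999.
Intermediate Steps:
Z = -8201/8098 (Z = -57407*1/56686 = -8201/8098 ≈ -1.0127)
(-16278 - 30306)/Z = (-16278 - 30306)/(-8201/8098) = -46584*(-8098/8201) = 377237232/8201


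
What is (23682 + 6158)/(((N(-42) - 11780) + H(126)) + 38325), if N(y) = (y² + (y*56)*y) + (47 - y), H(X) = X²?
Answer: 14920/71529 ≈ 0.20859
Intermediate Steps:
N(y) = 47 - y + 57*y² (N(y) = (y² + (56*y)*y) + (47 - y) = (y² + 56*y²) + (47 - y) = 57*y² + (47 - y) = 47 - y + 57*y²)
(23682 + 6158)/(((N(-42) - 11780) + H(126)) + 38325) = (23682 + 6158)/((((47 - 1*(-42) + 57*(-42)²) - 11780) + 126²) + 38325) = 29840/((((47 + 42 + 57*1764) - 11780) + 15876) + 38325) = 29840/((((47 + 42 + 100548) - 11780) + 15876) + 38325) = 29840/(((100637 - 11780) + 15876) + 38325) = 29840/((88857 + 15876) + 38325) = 29840/(104733 + 38325) = 29840/143058 = 29840*(1/143058) = 14920/71529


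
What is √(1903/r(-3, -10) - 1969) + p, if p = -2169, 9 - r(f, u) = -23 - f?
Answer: -2169 + I*√1600742/29 ≈ -2169.0 + 43.628*I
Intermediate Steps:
r(f, u) = 32 + f (r(f, u) = 9 - (-23 - f) = 9 + (23 + f) = 32 + f)
√(1903/r(-3, -10) - 1969) + p = √(1903/(32 - 3) - 1969) - 2169 = √(1903/29 - 1969) - 2169 = √(-55198/29) - 2169 = I*√1600742/29 - 2169 = -2169 + I*√1600742/29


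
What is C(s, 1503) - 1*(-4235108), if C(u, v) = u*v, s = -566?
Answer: 3384410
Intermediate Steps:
C(s, 1503) - 1*(-4235108) = -566*1503 - 1*(-4235108) = -850698 + 4235108 = 3384410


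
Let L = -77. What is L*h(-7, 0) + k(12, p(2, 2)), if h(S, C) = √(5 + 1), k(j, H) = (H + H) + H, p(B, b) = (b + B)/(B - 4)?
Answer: -6 - 77*√6 ≈ -194.61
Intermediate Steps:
p(B, b) = (B + b)/(-4 + B)
k(j, H) = 3*H (k(j, H) = 2*H + H = 3*H)
h(S, C) = √6
L*h(-7, 0) + k(12, p(2, 2)) = -77*√6 + 3*((2 + 2)/(-4 + 2)) = -77*√6 + 3*(4/(-2)) = -77*√6 + 3*(-½*4) = -77*√6 + 3*(-2) = -77*√6 - 6 = -6 - 77*√6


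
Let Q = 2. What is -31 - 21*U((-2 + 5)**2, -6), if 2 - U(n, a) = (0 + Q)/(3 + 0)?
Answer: -59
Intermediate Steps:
U(n, a) = 4/3 (U(n, a) = 2 - (0 + 2)/(3 + 0) = 2 - 2/3 = 4/3)
-31 - 21*U((-2 + 5)**2, -6) = -31 - 21*4/3 = -31 - 28 = -59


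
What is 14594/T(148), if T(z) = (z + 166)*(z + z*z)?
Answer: 7297/3462164 ≈ 0.0021076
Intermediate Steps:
T(z) = (166 + z)*(z + z²)
14594/T(148) = 14594/((148*(166 + 148² + 167*148))) = 14594/((148*(166 + 21904 + 24716))) = 14594/((148*46786)) = 14594/6924328 = 14594*(1/6924328) = 7297/3462164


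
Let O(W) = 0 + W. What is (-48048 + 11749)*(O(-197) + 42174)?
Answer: -1523723123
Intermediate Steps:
O(W) = W
(-48048 + 11749)*(O(-197) + 42174) = (-48048 + 11749)*(-197 + 42174) = -36299*41977 = -1523723123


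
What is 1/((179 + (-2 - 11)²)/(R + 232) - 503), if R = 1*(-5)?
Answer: -227/113833 ≈ -0.0019941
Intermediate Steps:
R = -5
1/((179 + (-2 - 11)²)/(R + 232) - 503) = 1/((179 + (-2 - 11)²)/(-5 + 232) - 503) = 1/((179 + (-13)²)/227 - 503) = 1/((179 + 169)*(1/227) - 503) = 1/(348*(1/227) - 503) = 1/(348/227 - 503) = 1/(-113833/227) = -227/113833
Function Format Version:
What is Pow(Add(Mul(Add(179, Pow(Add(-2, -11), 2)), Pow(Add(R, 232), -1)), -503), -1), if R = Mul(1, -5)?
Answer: Rational(-227, 113833) ≈ -0.0019941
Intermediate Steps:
R = -5
Pow(Add(Mul(Add(179, Pow(Add(-2, -11), 2)), Pow(Add(R, 232), -1)), -503), -1) = Pow(Add(Mul(Add(179, Pow(Add(-2, -11), 2)), Pow(Add(-5, 232), -1)), -503), -1) = Pow(Add(Mul(Add(179, Pow(-13, 2)), Pow(227, -1)), -503), -1) = Pow(Add(Mul(Add(179, 169), Rational(1, 227)), -503), -1) = Pow(Add(Mul(348, Rational(1, 227)), -503), -1) = Pow(Add(Rational(348, 227), -503), -1) = Pow(Rational(-113833, 227), -1) = Rational(-227, 113833)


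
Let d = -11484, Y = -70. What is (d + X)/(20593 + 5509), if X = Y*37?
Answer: -227/421 ≈ -0.53919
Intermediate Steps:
X = -2590 (X = -70*37 = -2590)
(d + X)/(20593 + 5509) = (-11484 - 2590)/(20593 + 5509) = -14074/26102 = -14074*1/26102 = -227/421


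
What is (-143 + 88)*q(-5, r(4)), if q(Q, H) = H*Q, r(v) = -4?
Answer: -1100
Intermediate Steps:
(-143 + 88)*q(-5, r(4)) = (-143 + 88)*(-4*(-5)) = -55*20 = -1100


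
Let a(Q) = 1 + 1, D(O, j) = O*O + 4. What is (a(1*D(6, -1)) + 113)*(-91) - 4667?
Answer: -15132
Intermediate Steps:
D(O, j) = 4 + O² (D(O, j) = O² + 4 = 4 + O²)
a(Q) = 2
(a(1*D(6, -1)) + 113)*(-91) - 4667 = (2 + 113)*(-91) - 4667 = 115*(-91) - 4667 = -10465 - 4667 = -15132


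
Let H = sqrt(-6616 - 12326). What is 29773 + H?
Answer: 29773 + I*sqrt(18942) ≈ 29773.0 + 137.63*I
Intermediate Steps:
H = I*sqrt(18942) (H = sqrt(-18942) = I*sqrt(18942) ≈ 137.63*I)
29773 + H = 29773 + I*sqrt(18942)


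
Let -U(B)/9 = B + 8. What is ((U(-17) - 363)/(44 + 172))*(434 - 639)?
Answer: 9635/36 ≈ 267.64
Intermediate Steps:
U(B) = -72 - 9*B (U(B) = -9*(B + 8) = -9*(8 + B) = -72 - 9*B)
((U(-17) - 363)/(44 + 172))*(434 - 639) = (((-72 - 9*(-17)) - 363)/(44 + 172))*(434 - 639) = (((-72 + 153) - 363)/216)*(-205) = ((81 - 363)*(1/216))*(-205) = -282*1/216*(-205) = -47/36*(-205) = 9635/36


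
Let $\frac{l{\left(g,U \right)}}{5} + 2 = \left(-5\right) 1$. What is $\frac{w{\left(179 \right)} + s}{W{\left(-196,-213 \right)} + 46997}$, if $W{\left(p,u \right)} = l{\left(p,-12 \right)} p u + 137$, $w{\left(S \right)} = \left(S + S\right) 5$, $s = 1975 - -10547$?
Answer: $- \frac{7156}{707023} \approx -0.010121$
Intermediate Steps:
$l{\left(g,U \right)} = -35$ ($l{\left(g,U \right)} = -10 + 5 \left(\left(-5\right) 1\right) = -10 + 5 \left(-5\right) = -10 - 25 = -35$)
$s = 12522$ ($s = 1975 + 10547 = 12522$)
$w{\left(S \right)} = 10 S$ ($w{\left(S \right)} = 2 S 5 = 10 S$)
$W{\left(p,u \right)} = 137 - 35 p u$ ($W{\left(p,u \right)} = - 35 p u + 137 = 137 - 35 p u$)
$\frac{w{\left(179 \right)} + s}{W{\left(-196,-213 \right)} + 46997} = \frac{10 \cdot 179 + 12522}{\left(137 - \left(-6860\right) \left(-213\right)\right) + 46997} = \frac{1790 + 12522}{\left(137 - 1461180\right) + 46997} = \frac{14312}{-1461043 + 46997} = \frac{14312}{-1414046} = 14312 \left(- \frac{1}{1414046}\right) = - \frac{7156}{707023}$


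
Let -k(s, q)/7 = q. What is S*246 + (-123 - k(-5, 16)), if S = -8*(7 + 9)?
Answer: -31499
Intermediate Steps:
S = -128 (S = -8*16 = -128)
k(s, q) = -7*q
S*246 + (-123 - k(-5, 16)) = -128*246 + (-123 - (-7)*16) = -31488 + (-123 - 1*(-112)) = -31488 + (-123 + 112) = -31488 - 11 = -31499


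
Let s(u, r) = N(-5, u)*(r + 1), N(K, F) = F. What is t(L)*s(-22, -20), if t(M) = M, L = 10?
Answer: 4180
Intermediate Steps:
s(u, r) = u*(1 + r) (s(u, r) = u*(r + 1) = u*(1 + r))
t(L)*s(-22, -20) = 10*(-22*(1 - 20)) = 10*(-22*(-19)) = 10*418 = 4180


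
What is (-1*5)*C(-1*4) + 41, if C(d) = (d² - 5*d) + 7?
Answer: -174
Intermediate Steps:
C(d) = 7 + d² - 5*d
(-1*5)*C(-1*4) + 41 = (-1*5)*(7 + (-1*4)² - (-5)*4) + 41 = -5*(7 + (-4)² - 5*(-4)) + 41 = -5*(7 + 16 + 20) + 41 = -5*43 + 41 = -215 + 41 = -174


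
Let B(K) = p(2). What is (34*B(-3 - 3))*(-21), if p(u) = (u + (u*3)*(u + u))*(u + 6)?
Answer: -148512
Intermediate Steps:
p(u) = (6 + u)*(u + 6*u**2) (p(u) = (u + (3*u)*(2*u))*(6 + u) = (u + 6*u**2)*(6 + u) = (6 + u)*(u + 6*u**2))
B(K) = 208 (B(K) = 2*(6 + 6*2**2 + 37*2) = 2*(6 + 6*4 + 74) = 2*(6 + 24 + 74) = 2*104 = 208)
(34*B(-3 - 3))*(-21) = (34*208)*(-21) = 7072*(-21) = -148512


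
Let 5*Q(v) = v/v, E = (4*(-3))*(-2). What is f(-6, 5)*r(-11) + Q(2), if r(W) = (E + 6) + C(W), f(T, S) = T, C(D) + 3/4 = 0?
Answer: -1753/10 ≈ -175.30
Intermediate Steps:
C(D) = -¾ (C(D) = -¾ + 0 = -¾)
E = 24 (E = -12*(-2) = 24)
Q(v) = ⅕ (Q(v) = (v/v)/5 = (⅕)*1 = ⅕)
r(W) = 117/4 (r(W) = (24 + 6) - ¾ = 30 - ¾ = 117/4)
f(-6, 5)*r(-11) + Q(2) = -6*117/4 + ⅕ = -351/2 + ⅕ = -1753/10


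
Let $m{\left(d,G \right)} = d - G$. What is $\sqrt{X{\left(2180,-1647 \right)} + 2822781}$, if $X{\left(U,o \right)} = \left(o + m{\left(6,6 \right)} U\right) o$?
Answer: $\sqrt{5535390} \approx 2352.7$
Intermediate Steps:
$X{\left(U,o \right)} = o^{2}$ ($X{\left(U,o \right)} = \left(o + \left(6 - 6\right) U\right) o = \left(o + 0 U\right) o = \left(o + 0\right) o = o o = o^{2}$)
$\sqrt{X{\left(2180,-1647 \right)} + 2822781} = \sqrt{\left(-1647\right)^{2} + 2822781} = \sqrt{2712609 + 2822781} = \sqrt{5535390}$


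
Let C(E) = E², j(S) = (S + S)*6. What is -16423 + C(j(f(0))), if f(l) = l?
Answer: -16423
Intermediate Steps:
j(S) = 12*S (j(S) = (2*S)*6 = 12*S)
-16423 + C(j(f(0))) = -16423 + (12*0)² = -16423 + 0² = -16423 + 0 = -16423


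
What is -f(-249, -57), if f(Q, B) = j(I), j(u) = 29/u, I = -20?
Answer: 29/20 ≈ 1.4500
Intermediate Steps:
f(Q, B) = -29/20 (f(Q, B) = 29/(-20) = 29*(-1/20) = -29/20)
-f(-249, -57) = -1*(-29/20) = 29/20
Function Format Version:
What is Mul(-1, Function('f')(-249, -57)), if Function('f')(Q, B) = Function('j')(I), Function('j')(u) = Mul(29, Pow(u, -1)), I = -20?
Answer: Rational(29, 20) ≈ 1.4500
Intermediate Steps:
Function('f')(Q, B) = Rational(-29, 20) (Function('f')(Q, B) = Mul(29, Pow(-20, -1)) = Mul(29, Rational(-1, 20)) = Rational(-29, 20))
Mul(-1, Function('f')(-249, -57)) = Mul(-1, Rational(-29, 20)) = Rational(29, 20)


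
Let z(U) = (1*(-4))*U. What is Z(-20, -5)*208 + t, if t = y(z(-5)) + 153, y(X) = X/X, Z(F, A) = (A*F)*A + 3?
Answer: -103222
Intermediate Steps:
z(U) = -4*U
Z(F, A) = 3 + F*A² (Z(F, A) = F*A² + 3 = 3 + F*A²)
y(X) = 1
t = 154 (t = 1 + 153 = 154)
Z(-20, -5)*208 + t = (3 - 20*(-5)²)*208 + 154 = (3 - 20*25)*208 + 154 = (3 - 500)*208 + 154 = -497*208 + 154 = -103376 + 154 = -103222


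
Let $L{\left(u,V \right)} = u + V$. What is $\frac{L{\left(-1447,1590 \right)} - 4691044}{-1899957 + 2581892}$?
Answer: $- \frac{4690901}{681935} \approx -6.8788$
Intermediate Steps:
$L{\left(u,V \right)} = V + u$
$\frac{L{\left(-1447,1590 \right)} - 4691044}{-1899957 + 2581892} = \frac{\left(1590 - 1447\right) - 4691044}{-1899957 + 2581892} = \frac{143 - 4691044}{681935} = \left(-4690901\right) \frac{1}{681935} = - \frac{4690901}{681935}$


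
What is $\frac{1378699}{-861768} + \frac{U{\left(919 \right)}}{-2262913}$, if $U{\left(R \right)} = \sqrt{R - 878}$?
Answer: $- \frac{1378699}{861768} - \frac{\sqrt{41}}{2262913} \approx -1.5999$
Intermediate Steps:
$U{\left(R \right)} = \sqrt{-878 + R}$
$\frac{1378699}{-861768} + \frac{U{\left(919 \right)}}{-2262913} = \frac{1378699}{-861768} + \frac{\sqrt{-878 + 919}}{-2262913} = 1378699 \left(- \frac{1}{861768}\right) + \sqrt{41} \left(- \frac{1}{2262913}\right) = - \frac{1378699}{861768} - \frac{\sqrt{41}}{2262913}$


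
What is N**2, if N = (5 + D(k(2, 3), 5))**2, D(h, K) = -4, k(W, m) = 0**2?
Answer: 1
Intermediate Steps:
k(W, m) = 0
N = 1 (N = (5 - 4)**2 = 1**2 = 1)
N**2 = 1**2 = 1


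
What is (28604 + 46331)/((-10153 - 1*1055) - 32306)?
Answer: -74935/43514 ≈ -1.7221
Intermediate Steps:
(28604 + 46331)/((-10153 - 1*1055) - 32306) = 74935/((-10153 - 1055) - 32306) = 74935/(-11208 - 32306) = 74935/(-43514) = 74935*(-1/43514) = -74935/43514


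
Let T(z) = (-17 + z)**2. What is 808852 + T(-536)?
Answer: 1114661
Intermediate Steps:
808852 + T(-536) = 808852 + (-17 - 536)**2 = 808852 + (-553)**2 = 808852 + 305809 = 1114661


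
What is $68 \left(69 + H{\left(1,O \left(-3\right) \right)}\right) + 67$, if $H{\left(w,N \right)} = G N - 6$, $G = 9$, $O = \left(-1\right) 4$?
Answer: $11695$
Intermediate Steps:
$O = -4$
$H{\left(w,N \right)} = -6 + 9 N$ ($H{\left(w,N \right)} = 9 N - 6 = -6 + 9 N$)
$68 \left(69 + H{\left(1,O \left(-3\right) \right)}\right) + 67 = 68 \left(69 - \left(6 - 9 \left(\left(-4\right) \left(-3\right)\right)\right)\right) + 67 = 68 \left(69 + \left(-6 + 9 \cdot 12\right)\right) + 67 = 68 \left(69 + \left(-6 + 108\right)\right) + 67 = 68 \left(69 + 102\right) + 67 = 68 \cdot 171 + 67 = 11628 + 67 = 11695$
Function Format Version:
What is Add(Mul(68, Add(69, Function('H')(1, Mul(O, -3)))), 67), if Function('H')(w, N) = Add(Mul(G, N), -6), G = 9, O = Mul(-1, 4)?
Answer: 11695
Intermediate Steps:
O = -4
Function('H')(w, N) = Add(-6, Mul(9, N)) (Function('H')(w, N) = Add(Mul(9, N), -6) = Add(-6, Mul(9, N)))
Add(Mul(68, Add(69, Function('H')(1, Mul(O, -3)))), 67) = Add(Mul(68, Add(69, Add(-6, Mul(9, Mul(-4, -3))))), 67) = Add(Mul(68, Add(69, Add(-6, Mul(9, 12)))), 67) = Add(Mul(68, Add(69, Add(-6, 108))), 67) = Add(Mul(68, Add(69, 102)), 67) = Add(Mul(68, 171), 67) = Add(11628, 67) = 11695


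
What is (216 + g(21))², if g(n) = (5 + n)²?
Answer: 795664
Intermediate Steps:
(216 + g(21))² = (216 + (5 + 21)²)² = (216 + 26²)² = (216 + 676)² = 892² = 795664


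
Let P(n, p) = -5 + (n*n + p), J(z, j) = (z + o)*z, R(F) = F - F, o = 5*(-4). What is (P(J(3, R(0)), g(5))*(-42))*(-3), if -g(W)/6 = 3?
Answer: 324828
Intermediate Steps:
o = -20
R(F) = 0
g(W) = -18 (g(W) = -6*3 = -18)
J(z, j) = z*(-20 + z) (J(z, j) = (z - 20)*z = (-20 + z)*z = z*(-20 + z))
P(n, p) = -5 + p + n² (P(n, p) = -5 + (n² + p) = -5 + (p + n²) = -5 + p + n²)
(P(J(3, R(0)), g(5))*(-42))*(-3) = ((-5 - 18 + (3*(-20 + 3))²)*(-42))*(-3) = ((-5 - 18 + (3*(-17))²)*(-42))*(-3) = ((-5 - 18 + (-51)²)*(-42))*(-3) = ((-5 - 18 + 2601)*(-42))*(-3) = (2578*(-42))*(-3) = -108276*(-3) = 324828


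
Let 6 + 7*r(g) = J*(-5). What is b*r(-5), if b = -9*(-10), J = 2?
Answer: -1440/7 ≈ -205.71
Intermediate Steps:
r(g) = -16/7 (r(g) = -6/7 + (2*(-5))/7 = -6/7 + (1/7)*(-10) = -6/7 - 10/7 = -16/7)
b = 90
b*r(-5) = 90*(-16/7) = -1440/7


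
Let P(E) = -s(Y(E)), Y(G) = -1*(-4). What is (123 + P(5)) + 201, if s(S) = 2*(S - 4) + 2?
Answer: 322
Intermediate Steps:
Y(G) = 4
s(S) = -6 + 2*S (s(S) = 2*(-4 + S) + 2 = (-8 + 2*S) + 2 = -6 + 2*S)
P(E) = -2 (P(E) = -(-6 + 2*4) = -(-6 + 8) = -1*2 = -2)
(123 + P(5)) + 201 = (123 - 2) + 201 = 121 + 201 = 322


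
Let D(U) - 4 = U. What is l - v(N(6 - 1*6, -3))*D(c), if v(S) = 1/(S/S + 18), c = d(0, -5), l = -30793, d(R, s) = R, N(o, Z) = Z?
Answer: -585071/19 ≈ -30793.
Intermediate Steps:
c = 0
D(U) = 4 + U
v(S) = 1/19 (v(S) = 1/(1 + 18) = 1/19)
l - v(N(6 - 1*6, -3))*D(c) = -30793 - (4 + 0)/19 = -30793 - 4/19 = -585071/19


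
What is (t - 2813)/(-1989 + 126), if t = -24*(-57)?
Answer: 1445/1863 ≈ 0.77563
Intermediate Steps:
t = 1368
(t - 2813)/(-1989 + 126) = (1368 - 2813)/(-1989 + 126) = -1445/(-1863) = -1445*(-1/1863) = 1445/1863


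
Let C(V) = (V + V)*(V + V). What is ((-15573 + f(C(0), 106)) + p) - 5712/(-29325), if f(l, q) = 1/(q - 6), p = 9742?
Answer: -13410829/2300 ≈ -5830.8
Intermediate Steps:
C(V) = 4*V² (C(V) = (2*V)*(2*V) = 4*V²)
f(l, q) = 1/(-6 + q)
((-15573 + f(C(0), 106)) + p) - 5712/(-29325) = ((-15573 + 1/(-6 + 106)) + 9742) - 5712/(-29325) = ((-15573 + 1/100) + 9742) - 5712*(-1/29325) = ((-15573 + 1/100) + 9742) + 112/575 = (-1557299/100 + 9742) + 112/575 = -583099/100 + 112/575 = -13410829/2300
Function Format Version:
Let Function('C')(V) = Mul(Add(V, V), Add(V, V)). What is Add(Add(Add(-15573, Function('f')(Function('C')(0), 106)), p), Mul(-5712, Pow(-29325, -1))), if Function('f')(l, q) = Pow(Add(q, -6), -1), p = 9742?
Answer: Rational(-13410829, 2300) ≈ -5830.8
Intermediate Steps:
Function('C')(V) = Mul(4, Pow(V, 2)) (Function('C')(V) = Mul(Mul(2, V), Mul(2, V)) = Mul(4, Pow(V, 2)))
Function('f')(l, q) = Pow(Add(-6, q), -1)
Add(Add(Add(-15573, Function('f')(Function('C')(0), 106)), p), Mul(-5712, Pow(-29325, -1))) = Add(Add(Add(-15573, Pow(Add(-6, 106), -1)), 9742), Mul(-5712, Pow(-29325, -1))) = Add(Add(Add(-15573, Pow(100, -1)), 9742), Mul(-5712, Rational(-1, 29325))) = Add(Add(Add(-15573, Rational(1, 100)), 9742), Rational(112, 575)) = Add(Add(Rational(-1557299, 100), 9742), Rational(112, 575)) = Add(Rational(-583099, 100), Rational(112, 575)) = Rational(-13410829, 2300)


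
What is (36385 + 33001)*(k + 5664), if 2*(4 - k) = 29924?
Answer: -644873484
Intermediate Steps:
k = -14958 (k = 4 - ½*29924 = 4 - 14962 = -14958)
(36385 + 33001)*(k + 5664) = (36385 + 33001)*(-14958 + 5664) = 69386*(-9294) = -644873484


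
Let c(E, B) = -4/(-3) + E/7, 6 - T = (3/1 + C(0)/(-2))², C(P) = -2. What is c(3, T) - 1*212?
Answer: -4415/21 ≈ -210.24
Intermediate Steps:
T = -10 (T = 6 - (3/1 - 2/(-2))² = 6 - (3*1 - 2*(-½))² = 6 - (3 + 1)² = 6 - 1*4² = 6 - 1*16 = 6 - 16 = -10)
c(E, B) = 4/3 + E/7 (c(E, B) = -4*(-⅓) + E*(⅐) = 4/3 + E/7)
c(3, T) - 1*212 = (4/3 + (⅐)*3) - 1*212 = (4/3 + 3/7) - 212 = 37/21 - 212 = -4415/21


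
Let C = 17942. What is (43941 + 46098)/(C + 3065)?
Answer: 90039/21007 ≈ 4.2861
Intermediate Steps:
(43941 + 46098)/(C + 3065) = (43941 + 46098)/(17942 + 3065) = 90039/21007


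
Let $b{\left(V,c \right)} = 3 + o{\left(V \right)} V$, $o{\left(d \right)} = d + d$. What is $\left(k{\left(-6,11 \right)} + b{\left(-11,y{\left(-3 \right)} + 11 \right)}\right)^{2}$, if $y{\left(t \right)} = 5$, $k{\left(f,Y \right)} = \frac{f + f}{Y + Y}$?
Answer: $\frac{7230721}{121} \approx 59758.0$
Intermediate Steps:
$k{\left(f,Y \right)} = \frac{f}{Y}$ ($k{\left(f,Y \right)} = \frac{2 f}{2 Y} = 2 f \frac{1}{2 Y} = \frac{f}{Y}$)
$o{\left(d \right)} = 2 d$
$b{\left(V,c \right)} = 3 + 2 V^{2}$ ($b{\left(V,c \right)} = 3 + 2 V V = 3 + 2 V^{2}$)
$\left(k{\left(-6,11 \right)} + b{\left(-11,y{\left(-3 \right)} + 11 \right)}\right)^{2} = \left(- \frac{6}{11} + \left(3 + 2 \left(-11\right)^{2}\right)\right)^{2} = \left(\left(-6\right) \frac{1}{11} + \left(3 + 2 \cdot 121\right)\right)^{2} = \left(- \frac{6}{11} + \left(3 + 242\right)\right)^{2} = \left(- \frac{6}{11} + 245\right)^{2} = \left(\frac{2689}{11}\right)^{2} = \frac{7230721}{121}$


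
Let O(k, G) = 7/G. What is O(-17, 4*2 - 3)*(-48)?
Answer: -336/5 ≈ -67.200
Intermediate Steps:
O(-17, 4*2 - 3)*(-48) = (7/(4*2 - 3))*(-48) = (7/(8 - 3))*(-48) = (7/5)*(-48) = -336/5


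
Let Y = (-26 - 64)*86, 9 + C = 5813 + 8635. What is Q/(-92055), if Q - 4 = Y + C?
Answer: -6703/92055 ≈ -0.072815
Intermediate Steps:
C = 14439 (C = -9 + (5813 + 8635) = -9 + 14448 = 14439)
Y = -7740 (Y = -90*86 = -7740)
Q = 6703 (Q = 4 + (-7740 + 14439) = 4 + 6699 = 6703)
Q/(-92055) = 6703/(-92055) = 6703*(-1/92055) = -6703/92055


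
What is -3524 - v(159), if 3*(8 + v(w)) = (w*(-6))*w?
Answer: 47046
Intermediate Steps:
v(w) = -8 - 2*w² (v(w) = -8 + ((w*(-6))*w)/3 = -8 + ((-6*w)*w)/3 = -8 + (-6*w²)/3 = -8 - 2*w²)
-3524 - v(159) = -3524 - (-8 - 2*159²) = -3524 - (-8 - 2*25281) = -3524 - (-8 - 50562) = -3524 - 1*(-50570) = -3524 + 50570 = 47046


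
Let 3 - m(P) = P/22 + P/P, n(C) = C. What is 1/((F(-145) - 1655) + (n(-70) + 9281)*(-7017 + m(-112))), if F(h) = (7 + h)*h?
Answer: -11/710049094 ≈ -1.5492e-8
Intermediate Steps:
F(h) = h*(7 + h)
m(P) = 2 - P/22 (m(P) = 3 - (P/22 + P/P) = 3 - (P*(1/22) + 1) = 3 - (P/22 + 1) = 3 - (1 + P/22) = 3 + (-1 - P/22) = 2 - P/22)
1/((F(-145) - 1655) + (n(-70) + 9281)*(-7017 + m(-112))) = 1/((-145*(7 - 145) - 1655) + (-70 + 9281)*(-7017 + (2 - 1/22*(-112)))) = 1/((-145*(-138) - 1655) + 9211*(-7017 + (2 + 56/11))) = 1/((20010 - 1655) + 9211*(-7017 + 78/11)) = 1/(18355 + 9211*(-77109/11)) = 1/(18355 - 710250999/11) = 1/(-710049094/11) = -11/710049094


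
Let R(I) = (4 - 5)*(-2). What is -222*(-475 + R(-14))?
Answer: 105006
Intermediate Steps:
R(I) = 2 (R(I) = -1*(-2) = 2)
-222*(-475 + R(-14)) = -222*(-475 + 2) = -222*(-473) = 105006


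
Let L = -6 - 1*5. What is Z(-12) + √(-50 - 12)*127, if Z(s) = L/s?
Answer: 11/12 + 127*I*√62 ≈ 0.91667 + 1000.0*I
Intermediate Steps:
L = -11 (L = -6 - 5 = -11)
Z(s) = -11/s
Z(-12) + √(-50 - 12)*127 = -11/(-12) + √(-50 - 12)*127 = -11*(-1/12) + √(-62)*127 = 11/12 + (I*√62)*127 = 11/12 + 127*I*√62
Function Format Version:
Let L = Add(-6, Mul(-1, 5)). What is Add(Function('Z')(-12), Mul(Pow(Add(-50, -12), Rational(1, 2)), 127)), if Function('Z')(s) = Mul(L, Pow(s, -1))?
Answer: Add(Rational(11, 12), Mul(127, I, Pow(62, Rational(1, 2)))) ≈ Add(0.91667, Mul(1000.0, I))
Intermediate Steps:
L = -11 (L = Add(-6, -5) = -11)
Function('Z')(s) = Mul(-11, Pow(s, -1))
Add(Function('Z')(-12), Mul(Pow(Add(-50, -12), Rational(1, 2)), 127)) = Add(Mul(-11, Pow(-12, -1)), Mul(Pow(Add(-50, -12), Rational(1, 2)), 127)) = Add(Mul(-11, Rational(-1, 12)), Mul(Pow(-62, Rational(1, 2)), 127)) = Add(Rational(11, 12), Mul(Mul(I, Pow(62, Rational(1, 2))), 127)) = Add(Rational(11, 12), Mul(127, I, Pow(62, Rational(1, 2))))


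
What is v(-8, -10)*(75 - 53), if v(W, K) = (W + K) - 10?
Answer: -616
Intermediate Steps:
v(W, K) = -10 + K + W (v(W, K) = (K + W) - 10 = -10 + K + W)
v(-8, -10)*(75 - 53) = (-10 - 10 - 8)*(75 - 53) = -28*22 = -616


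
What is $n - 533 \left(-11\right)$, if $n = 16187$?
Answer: $22050$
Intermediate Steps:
$n - 533 \left(-11\right) = 16187 - 533 \left(-11\right) = 16187 - -5863 = 16187 + 5863 = 22050$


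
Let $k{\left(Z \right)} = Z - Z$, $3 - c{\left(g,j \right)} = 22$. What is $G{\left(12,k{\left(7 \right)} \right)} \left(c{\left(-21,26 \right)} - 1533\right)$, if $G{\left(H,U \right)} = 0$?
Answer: $0$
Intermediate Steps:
$c{\left(g,j \right)} = -19$ ($c{\left(g,j \right)} = 3 - 22 = -19$)
$k{\left(Z \right)} = 0$
$G{\left(12,k{\left(7 \right)} \right)} \left(c{\left(-21,26 \right)} - 1533\right) = 0 \left(-19 - 1533\right) = 0 \left(-1552\right) = 0$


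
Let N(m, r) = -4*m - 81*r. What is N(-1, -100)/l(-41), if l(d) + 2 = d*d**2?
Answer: -8104/68923 ≈ -0.11758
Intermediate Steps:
l(d) = -2 + d**3 (l(d) = -2 + d*d**2 = -2 + d**3)
N(m, r) = -81*r - 4*m
N(-1, -100)/l(-41) = (-81*(-100) - 4*(-1))/(-2 + (-41)**3) = (8100 + 4)/(-2 - 68921) = 8104/(-68923) = 8104*(-1/68923) = -8104/68923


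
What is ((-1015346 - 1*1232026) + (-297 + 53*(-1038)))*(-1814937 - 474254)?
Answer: 5271281199453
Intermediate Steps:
((-1015346 - 1*1232026) + (-297 + 53*(-1038)))*(-1814937 - 474254) = ((-1015346 - 1232026) + (-297 - 55014))*(-2289191) = (-2247372 - 55311)*(-2289191) = -2302683*(-2289191) = 5271281199453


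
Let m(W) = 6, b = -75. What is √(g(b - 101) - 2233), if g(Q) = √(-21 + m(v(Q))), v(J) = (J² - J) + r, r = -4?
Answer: √(-2233 + I*√15) ≈ 0.041 + 47.255*I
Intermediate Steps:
v(J) = -4 + J² - J (v(J) = (J² - J) - 4 = -4 + J² - J)
g(Q) = I*√15 (g(Q) = √(-21 + 6) = √(-15) = I*√15)
√(g(b - 101) - 2233) = √(I*√15 - 2233) = √(-2233 + I*√15)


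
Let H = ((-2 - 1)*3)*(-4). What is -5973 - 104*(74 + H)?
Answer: -17413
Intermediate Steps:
H = 36 (H = -3*3*(-4) = -9*(-4) = 36)
-5973 - 104*(74 + H) = -5973 - 104*(74 + 36) = -5973 - 104*110 = -5973 - 1*11440 = -5973 - 11440 = -17413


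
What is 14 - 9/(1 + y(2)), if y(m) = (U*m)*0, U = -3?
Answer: 5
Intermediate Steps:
y(m) = 0 (y(m) = -3*m*0 = 0)
14 - 9/(1 + y(2)) = 14 - 9/(1 + 0) = 14 - 9/1 = 14 - 9*1 = 14 - 9 = 5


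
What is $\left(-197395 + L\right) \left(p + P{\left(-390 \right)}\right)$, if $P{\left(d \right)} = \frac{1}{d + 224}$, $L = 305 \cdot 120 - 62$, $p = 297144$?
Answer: $- \frac{7934416778871}{166} \approx -4.7798 \cdot 10^{10}$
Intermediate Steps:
$L = 36538$ ($L = 36600 - 62 = 36538$)
$P{\left(d \right)} = \frac{1}{224 + d}$
$\left(-197395 + L\right) \left(p + P{\left(-390 \right)}\right) = \left(-197395 + 36538\right) \left(297144 + \frac{1}{224 - 390}\right) = - 160857 \left(297144 + \frac{1}{-166}\right) = - 160857 \left(297144 - \frac{1}{166}\right) = \left(-160857\right) \frac{49325903}{166} = - \frac{7934416778871}{166}$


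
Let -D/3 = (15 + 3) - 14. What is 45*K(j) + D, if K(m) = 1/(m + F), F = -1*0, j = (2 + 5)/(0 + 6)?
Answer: 186/7 ≈ 26.571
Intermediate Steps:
j = 7/6 ≈ 1.1667
F = 0
D = -12 (D = -3*((15 + 3) - 14) = -3*(18 - 14) = -3*4 = -12)
K(m) = 1/m (K(m) = 1/(m + 0) = 1/m)
45*K(j) + D = 45/(7/6) - 12 = 45*(6/7) - 12 = 270/7 - 12 = 186/7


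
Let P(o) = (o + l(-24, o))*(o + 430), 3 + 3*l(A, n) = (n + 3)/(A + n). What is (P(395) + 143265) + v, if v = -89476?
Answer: 140658719/371 ≈ 3.7913e+5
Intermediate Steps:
l(A, n) = -1 + (3 + n)/(3*(A + n)) (l(A, n) = -1 + ((n + 3)/(A + n))/3 = -1 + ((3 + n)/(A + n))/3 = -1 + (3 + n)/(3*(A + n)))
P(o) = (430 + o)*(o + (25 - 2*o/3)/(-24 + o)) (P(o) = (o + (1 - 1*(-24) - 2*o/3)/(-24 + o))*(o + 430) = (o + (1 + 24 - 2*o/3)/(-24 + o))*(430 + o) = (o + (25 - 2*o/3)/(-24 + o))*(430 + o) = (430 + o)*(o + (25 - 2*o/3)/(-24 + o)))
(P(395) + 143265) + v = ((32250 - 31745*395 + 3*395³ + 1216*395²)/(3*(-24 + 395)) + 143265) - 89476 = ((⅓)*(32250 - 12539275 + 3*61629875 + 1216*156025)/371 + 143265) - 89476 = ((⅓)*(1/371)*(32250 - 12539275 + 184889625 + 189726400) + 143265) - 89476 = ((⅓)*(1/371)*362109000 + 143265) - 89476 = (120703000/371 + 143265) - 89476 = 173854315/371 - 89476 = 140658719/371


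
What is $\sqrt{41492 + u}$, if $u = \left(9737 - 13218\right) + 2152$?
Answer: $\sqrt{40163} \approx 200.41$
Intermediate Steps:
$u = -1329$ ($u = -3481 + 2152 = -1329$)
$\sqrt{41492 + u} = \sqrt{41492 - 1329} = \sqrt{40163}$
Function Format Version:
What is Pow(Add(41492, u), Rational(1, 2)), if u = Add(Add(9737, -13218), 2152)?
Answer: Pow(40163, Rational(1, 2)) ≈ 200.41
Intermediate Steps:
u = -1329 (u = Add(-3481, 2152) = -1329)
Pow(Add(41492, u), Rational(1, 2)) = Pow(Add(41492, -1329), Rational(1, 2)) = Pow(40163, Rational(1, 2))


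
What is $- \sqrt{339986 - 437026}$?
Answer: $- 4 i \sqrt{6065} \approx - 311.51 i$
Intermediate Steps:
$- \sqrt{339986 - 437026} = - \sqrt{-97040} = - 4 i \sqrt{6065}$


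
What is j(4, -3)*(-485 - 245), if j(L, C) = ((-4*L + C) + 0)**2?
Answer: -263530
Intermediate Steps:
j(L, C) = (C - 4*L)**2 (j(L, C) = ((C - 4*L) + 0)**2 = (C - 4*L)**2)
j(4, -3)*(-485 - 245) = (-3 - 4*4)**2*(-485 - 245) = (-3 - 16)**2*(-730) = (-19)**2*(-730) = 361*(-730) = -263530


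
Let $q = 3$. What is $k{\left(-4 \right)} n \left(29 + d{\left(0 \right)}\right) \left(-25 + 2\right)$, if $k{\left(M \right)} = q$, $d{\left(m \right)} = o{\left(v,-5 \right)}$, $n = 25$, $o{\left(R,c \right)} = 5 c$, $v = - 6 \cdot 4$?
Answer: $-6900$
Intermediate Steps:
$v = -24$ ($v = \left(-1\right) 24 = -24$)
$d{\left(m \right)} = -25$ ($d{\left(m \right)} = 5 \left(-5\right) = -25$)
$k{\left(M \right)} = 3$
$k{\left(-4 \right)} n \left(29 + d{\left(0 \right)}\right) \left(-25 + 2\right) = 3 \cdot 25 \left(29 - 25\right) \left(-25 + 2\right) = 75 \cdot 4 \left(-23\right) = 75 \left(-92\right) = -6900$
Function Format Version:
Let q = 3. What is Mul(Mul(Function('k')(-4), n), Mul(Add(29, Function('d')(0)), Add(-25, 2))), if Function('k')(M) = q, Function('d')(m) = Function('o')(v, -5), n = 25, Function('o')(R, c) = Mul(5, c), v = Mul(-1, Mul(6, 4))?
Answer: -6900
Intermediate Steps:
v = -24 (v = Mul(-1, 24) = -24)
Function('d')(m) = -25 (Function('d')(m) = Mul(5, -5) = -25)
Function('k')(M) = 3
Mul(Mul(Function('k')(-4), n), Mul(Add(29, Function('d')(0)), Add(-25, 2))) = Mul(Mul(3, 25), Mul(Add(29, -25), Add(-25, 2))) = Mul(75, Mul(4, -23)) = Mul(75, -92) = -6900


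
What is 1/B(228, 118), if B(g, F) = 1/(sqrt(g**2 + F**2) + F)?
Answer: 118 + 2*sqrt(16477) ≈ 374.73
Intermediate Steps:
B(g, F) = 1/(F + sqrt(F**2 + g**2)) (B(g, F) = 1/(sqrt(F**2 + g**2) + F) = 1/(F + sqrt(F**2 + g**2)))
1/B(228, 118) = 1/(1/(118 + sqrt(118**2 + 228**2))) = 1/(1/(118 + sqrt(13924 + 51984))) = 1/(1/(118 + sqrt(65908))) = 1/(1/(118 + 2*sqrt(16477))) = 118 + 2*sqrt(16477)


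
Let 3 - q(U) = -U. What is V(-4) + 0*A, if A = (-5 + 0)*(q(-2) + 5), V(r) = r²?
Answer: 16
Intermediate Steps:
q(U) = 3 + U (q(U) = 3 - (-1)*U = 3 + U)
A = -30 (A = (-5 + 0)*((3 - 2) + 5) = -5*(1 + 5) = -5*6 = -30)
V(-4) + 0*A = (-4)² + 0*(-30) = 16 + 0 = 16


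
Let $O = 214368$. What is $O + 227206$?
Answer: $441574$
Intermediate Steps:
$O + 227206 = 214368 + 227206 = 441574$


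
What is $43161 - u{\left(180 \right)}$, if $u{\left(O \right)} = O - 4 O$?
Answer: $43701$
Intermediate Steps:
$u{\left(O \right)} = - 3 O$
$43161 - u{\left(180 \right)} = 43161 - \left(-3\right) 180 = 43161 - -540 = 43161 + 540 = 43701$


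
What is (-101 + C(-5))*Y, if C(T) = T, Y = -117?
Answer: 12402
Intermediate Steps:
(-101 + C(-5))*Y = (-101 - 5)*(-117) = -106*(-117) = 12402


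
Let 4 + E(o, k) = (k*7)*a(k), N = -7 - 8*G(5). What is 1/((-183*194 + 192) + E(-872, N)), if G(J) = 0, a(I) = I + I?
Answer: -1/34628 ≈ -2.8878e-5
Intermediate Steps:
a(I) = 2*I
N = -7 (N = -7 - 8*0 = -7 + 0 = -7)
E(o, k) = -4 + 14*k**2 (E(o, k) = -4 + (k*7)*(2*k) = -4 + (7*k)*(2*k) = -4 + 14*k**2)
1/((-183*194 + 192) + E(-872, N)) = 1/((-183*194 + 192) + (-4 + 14*(-7)**2)) = 1/((-35502 + 192) + (-4 + 14*49)) = 1/(-35310 + (-4 + 686)) = 1/(-35310 + 682) = 1/(-34628) = -1/34628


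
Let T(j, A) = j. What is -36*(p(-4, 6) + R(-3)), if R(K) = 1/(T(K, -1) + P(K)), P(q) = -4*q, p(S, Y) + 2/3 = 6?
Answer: -196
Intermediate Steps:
p(S, Y) = 16/3 (p(S, Y) = -⅔ + 6 = 16/3)
R(K) = -1/(3*K) (R(K) = 1/(K - 4*K) = 1/(-3*K) = -1/(3*K))
-36*(p(-4, 6) + R(-3)) = -36*(16/3 - ⅓/(-3)) = -36*(16/3 - ⅓*(-⅓)) = -36*(16/3 + ⅑) = -36*49/9 = -196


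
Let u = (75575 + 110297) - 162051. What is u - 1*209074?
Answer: -185253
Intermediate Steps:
u = 23821 (u = 185872 - 162051 = 23821)
u - 1*209074 = 23821 - 1*209074 = 23821 - 209074 = -185253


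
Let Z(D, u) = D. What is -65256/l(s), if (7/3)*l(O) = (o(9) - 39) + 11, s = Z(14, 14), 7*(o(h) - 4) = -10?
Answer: 532924/89 ≈ 5987.9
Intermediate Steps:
o(h) = 18/7 (o(h) = 4 + (⅐)*(-10) = 4 - 10/7 = 18/7)
s = 14
l(O) = -534/49 (l(O) = 3*((18/7 - 39) + 11)/7 = 3*(-255/7 + 11)/7 = (3/7)*(-178/7) = -534/49)
-65256/l(s) = -65256/(-534/49) = -65256*(-49/534) = 532924/89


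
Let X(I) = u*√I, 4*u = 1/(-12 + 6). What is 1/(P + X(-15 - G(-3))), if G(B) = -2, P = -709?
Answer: -408384/289544269 + 24*I*√13/289544269 ≈ -0.0014104 + 2.9886e-7*I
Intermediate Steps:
u = -1/24 (u = 1/(4*(-12 + 6)) = (¼)/(-6) = (¼)*(-⅙) = -1/24 ≈ -0.041667)
X(I) = -√I/24
1/(P + X(-15 - G(-3))) = 1/(-709 - √(-15 - 1*(-2))/24) = 1/(-709 - √(-15 + 2)/24) = 1/(-709 - I*√13/24)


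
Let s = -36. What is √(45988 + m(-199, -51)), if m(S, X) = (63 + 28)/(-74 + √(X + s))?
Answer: √((3403021 - 45988*I*√87)/(74 - I*√87)) ≈ 214.45 - 0.0004*I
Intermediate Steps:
m(S, X) = 91/(-74 + √(-36 + X)) (m(S, X) = (63 + 28)/(-74 + √(X - 36)) = 91/(-74 + √(-36 + X)))
√(45988 + m(-199, -51)) = √(45988 + 91/(-74 + √(-36 - 51))) = √(45988 + 91/(-74 + √(-87))) = √(45988 + 91/(-74 + I*√87))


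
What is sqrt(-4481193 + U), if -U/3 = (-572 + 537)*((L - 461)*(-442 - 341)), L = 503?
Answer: I*sqrt(7934223) ≈ 2816.8*I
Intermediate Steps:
U = -3453030 (U = -3*(-572 + 537)*(503 - 461)*(-442 - 341) = -(-105)*42*(-783) = -(-105)*(-32886) = -3*1151010 = -3453030)
sqrt(-4481193 + U) = sqrt(-4481193 - 3453030) = sqrt(-7934223) = I*sqrt(7934223)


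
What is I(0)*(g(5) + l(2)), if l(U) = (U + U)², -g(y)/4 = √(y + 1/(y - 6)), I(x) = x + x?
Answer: 0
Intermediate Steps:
I(x) = 2*x
g(y) = -4*√(y + 1/(-6 + y)) (g(y) = -4*√(y + 1/(y - 6)) = -4*√(y + 1/(-6 + y)))
l(U) = 4*U² (l(U) = (2*U)² = 4*U²)
I(0)*(g(5) + l(2)) = (2*0)*(-4*√(-1/(-6 + 5))*√(-1 - 5*(-6 + 5)) + 4*2²) = 0*(-4*2*√(-1/(-1)) + 4*4) = 0*(-4*√4 + 16) = 0*(-4*2 + 16) = 0*(-8 + 16) = 0*8 = 0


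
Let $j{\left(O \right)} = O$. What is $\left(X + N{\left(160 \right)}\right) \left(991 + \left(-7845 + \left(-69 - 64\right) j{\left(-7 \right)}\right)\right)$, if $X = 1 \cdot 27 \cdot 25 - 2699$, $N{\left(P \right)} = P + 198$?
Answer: $9867718$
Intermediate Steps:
$N{\left(P \right)} = 198 + P$
$X = -2024$ ($X = 27 \cdot 25 - 2699 = 675 - 2699 = -2024$)
$\left(X + N{\left(160 \right)}\right) \left(991 + \left(-7845 + \left(-69 - 64\right) j{\left(-7 \right)}\right)\right) = \left(-2024 + \left(198 + 160\right)\right) \left(991 - \left(7845 - \left(-69 - 64\right) \left(-7\right)\right)\right) = \left(-2024 + 358\right) \left(991 - 6914\right) = - 1666 \left(991 + \left(-7845 + 931\right)\right) = - 1666 \left(991 - 6914\right) = \left(-1666\right) \left(-5923\right) = 9867718$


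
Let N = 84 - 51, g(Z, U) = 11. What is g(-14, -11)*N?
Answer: 363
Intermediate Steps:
N = 33
g(-14, -11)*N = 11*33 = 363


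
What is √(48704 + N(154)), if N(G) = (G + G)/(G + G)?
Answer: √48705 ≈ 220.69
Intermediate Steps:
N(G) = 1 (N(G) = (2*G)/((2*G)) = (2*G)*(1/(2*G)) = 1)
√(48704 + N(154)) = √(48704 + 1) = √48705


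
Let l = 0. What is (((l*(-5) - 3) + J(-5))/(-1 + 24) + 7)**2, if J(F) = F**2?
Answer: 33489/529 ≈ 63.306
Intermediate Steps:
(((l*(-5) - 3) + J(-5))/(-1 + 24) + 7)**2 = (((0*(-5) - 3) + (-5)**2)/(-1 + 24) + 7)**2 = (((0 - 3) + 25)/23 + 7)**2 = ((-3 + 25)*(1/23) + 7)**2 = (22*(1/23) + 7)**2 = (22/23 + 7)**2 = (183/23)**2 = 33489/529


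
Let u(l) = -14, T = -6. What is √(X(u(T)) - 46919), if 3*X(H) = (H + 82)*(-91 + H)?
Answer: I*√49299 ≈ 222.03*I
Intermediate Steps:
X(H) = (-91 + H)*(82 + H)/3 (X(H) = ((H + 82)*(-91 + H))/3 = ((82 + H)*(-91 + H))/3 = ((-91 + H)*(82 + H))/3 = (-91 + H)*(82 + H)/3)
√(X(u(T)) - 46919) = √((-7462/3 - 3*(-14) + (⅓)*(-14)²) - 46919) = √((-7462/3 + 42 + (⅓)*196) - 46919) = √((-7462/3 + 42 + 196/3) - 46919) = √(-2380 - 46919) = √(-49299) = I*√49299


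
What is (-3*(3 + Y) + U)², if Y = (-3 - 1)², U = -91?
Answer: 21904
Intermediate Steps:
Y = 16 (Y = (-4)² = 16)
(-3*(3 + Y) + U)² = (-3*(3 + 16) - 91)² = (-3*19 - 91)² = (-57 - 91)² = (-148)² = 21904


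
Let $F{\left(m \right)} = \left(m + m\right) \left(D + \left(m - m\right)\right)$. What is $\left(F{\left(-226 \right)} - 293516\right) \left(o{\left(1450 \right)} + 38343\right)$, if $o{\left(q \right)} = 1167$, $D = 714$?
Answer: $-24347800440$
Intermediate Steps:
$F{\left(m \right)} = 1428 m$ ($F{\left(m \right)} = \left(m + m\right) \left(714 + \left(m - m\right)\right) = 2 m \left(714 + 0\right) = 2 m 714 = 1428 m$)
$\left(F{\left(-226 \right)} - 293516\right) \left(o{\left(1450 \right)} + 38343\right) = \left(1428 \left(-226\right) - 293516\right) \left(1167 + 38343\right) = \left(-322728 - 293516\right) 39510 = \left(-616244\right) 39510 = -24347800440$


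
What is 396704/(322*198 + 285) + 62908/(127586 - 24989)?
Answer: 4969925724/730046053 ≈ 6.8077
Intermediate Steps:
396704/(322*198 + 285) + 62908/(127586 - 24989) = 396704/(63756 + 285) + 62908/102597 = 396704/64041 + 62908*(1/102597) = 396704*(1/64041) + 62908/102597 = 396704/64041 + 62908/102597 = 4969925724/730046053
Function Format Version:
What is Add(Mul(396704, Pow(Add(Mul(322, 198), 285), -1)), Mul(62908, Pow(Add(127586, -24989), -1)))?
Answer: Rational(4969925724, 730046053) ≈ 6.8077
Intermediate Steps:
Add(Mul(396704, Pow(Add(Mul(322, 198), 285), -1)), Mul(62908, Pow(Add(127586, -24989), -1))) = Add(Mul(396704, Pow(Add(63756, 285), -1)), Mul(62908, Pow(102597, -1))) = Add(Mul(396704, Pow(64041, -1)), Mul(62908, Rational(1, 102597))) = Add(Mul(396704, Rational(1, 64041)), Rational(62908, 102597)) = Add(Rational(396704, 64041), Rational(62908, 102597)) = Rational(4969925724, 730046053)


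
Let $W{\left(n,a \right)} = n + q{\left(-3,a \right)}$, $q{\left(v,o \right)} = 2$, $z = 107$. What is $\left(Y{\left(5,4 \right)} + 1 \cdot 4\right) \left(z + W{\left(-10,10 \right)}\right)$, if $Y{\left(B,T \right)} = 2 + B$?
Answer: $1089$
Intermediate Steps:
$W{\left(n,a \right)} = 2 + n$ ($W{\left(n,a \right)} = n + 2 = 2 + n$)
$\left(Y{\left(5,4 \right)} + 1 \cdot 4\right) \left(z + W{\left(-10,10 \right)}\right) = \left(\left(2 + 5\right) + 1 \cdot 4\right) \left(107 + \left(2 - 10\right)\right) = \left(7 + 4\right) \left(107 - 8\right) = 11 \cdot 99 = 1089$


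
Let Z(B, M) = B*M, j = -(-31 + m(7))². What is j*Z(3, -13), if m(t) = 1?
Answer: 35100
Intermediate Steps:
j = -900 (j = -(-31 + 1)² = -1*(-30)² = -1*900 = -900)
j*Z(3, -13) = -2700*(-13) = -900*(-39) = 35100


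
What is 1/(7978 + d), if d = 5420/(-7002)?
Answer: 3501/27928268 ≈ 0.00012536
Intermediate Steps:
d = -2710/3501 (d = 5420*(-1/7002) = -2710/3501 ≈ -0.77407)
1/(7978 + d) = 1/(7978 - 2710/3501) = 1/(27928268/3501) = 3501/27928268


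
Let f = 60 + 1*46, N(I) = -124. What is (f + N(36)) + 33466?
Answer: 33448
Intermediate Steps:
f = 106 (f = 60 + 46 = 106)
(f + N(36)) + 33466 = (106 - 124) + 33466 = -18 + 33466 = 33448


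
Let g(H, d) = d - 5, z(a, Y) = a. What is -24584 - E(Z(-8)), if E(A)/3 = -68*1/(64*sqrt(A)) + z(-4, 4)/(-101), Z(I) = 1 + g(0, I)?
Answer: -2482996/101 - 17*I*sqrt(3)/32 ≈ -24584.0 - 0.92015*I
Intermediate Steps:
g(H, d) = -5 + d
Z(I) = -4 + I (Z(I) = 1 + (-5 + I) = -4 + I)
E(A) = 12/101 - 51/(16*sqrt(A)) (E(A) = 3*(-68*1/(64*sqrt(A)) - 4/(-101)) = 3*(-17/(16*sqrt(A)) - 4*(-1/101)) = 3*(-17/(16*sqrt(A)) + 4/101) = 3*(4/101 - 17/(16*sqrt(A))) = 12/101 - 51/(16*sqrt(A)))
-24584 - E(Z(-8)) = -24584 - (12/101 - 51/(16*sqrt(-4 - 8))) = -24584 - (12/101 - (-17)*I*sqrt(3)/32) = -24584 - (12/101 + 17*I*sqrt(3)/32) = -24584 + (-12/101 - 17*I*sqrt(3)/32) = -2482996/101 - 17*I*sqrt(3)/32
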